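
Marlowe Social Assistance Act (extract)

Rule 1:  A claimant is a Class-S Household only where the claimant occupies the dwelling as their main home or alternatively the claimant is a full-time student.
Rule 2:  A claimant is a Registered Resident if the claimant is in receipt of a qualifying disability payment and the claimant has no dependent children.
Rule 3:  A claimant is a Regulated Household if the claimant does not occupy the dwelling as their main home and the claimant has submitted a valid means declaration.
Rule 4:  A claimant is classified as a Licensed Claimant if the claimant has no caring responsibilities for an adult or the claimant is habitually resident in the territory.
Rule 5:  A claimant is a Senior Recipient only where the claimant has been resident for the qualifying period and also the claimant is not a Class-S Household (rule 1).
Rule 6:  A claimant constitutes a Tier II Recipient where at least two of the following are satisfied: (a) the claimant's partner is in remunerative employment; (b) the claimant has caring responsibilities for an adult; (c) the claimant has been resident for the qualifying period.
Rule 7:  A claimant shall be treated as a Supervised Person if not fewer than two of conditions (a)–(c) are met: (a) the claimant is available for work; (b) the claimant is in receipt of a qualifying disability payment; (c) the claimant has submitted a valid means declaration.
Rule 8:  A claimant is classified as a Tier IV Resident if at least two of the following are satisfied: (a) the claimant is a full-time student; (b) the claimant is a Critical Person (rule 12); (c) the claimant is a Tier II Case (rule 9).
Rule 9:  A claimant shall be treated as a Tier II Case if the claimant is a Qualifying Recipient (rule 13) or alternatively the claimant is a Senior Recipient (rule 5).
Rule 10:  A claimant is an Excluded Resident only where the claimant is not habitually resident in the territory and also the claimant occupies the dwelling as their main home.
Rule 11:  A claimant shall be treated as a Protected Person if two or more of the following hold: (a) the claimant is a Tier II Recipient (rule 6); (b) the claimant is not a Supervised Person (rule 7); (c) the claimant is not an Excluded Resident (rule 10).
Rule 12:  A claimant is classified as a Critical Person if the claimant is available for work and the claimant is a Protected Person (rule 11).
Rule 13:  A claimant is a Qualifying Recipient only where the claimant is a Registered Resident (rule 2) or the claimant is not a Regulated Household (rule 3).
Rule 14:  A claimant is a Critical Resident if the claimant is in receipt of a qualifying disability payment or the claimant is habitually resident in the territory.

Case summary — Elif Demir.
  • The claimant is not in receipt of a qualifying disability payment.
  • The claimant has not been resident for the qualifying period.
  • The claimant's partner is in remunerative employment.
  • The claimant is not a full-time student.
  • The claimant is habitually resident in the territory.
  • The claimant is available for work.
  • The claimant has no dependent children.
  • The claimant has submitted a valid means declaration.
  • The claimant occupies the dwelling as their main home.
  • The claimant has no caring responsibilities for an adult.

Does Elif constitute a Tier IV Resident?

rule 6 — Tier II Recipient: the claimant's partner is in remunerative employment? yes; the claimant has caring responsibilities for an adult? no; the claimant has been resident for the qualifying period? no — 1 of 3 hold (need ≥2) → not satisfied.
rule 7 — Supervised Person: the claimant is available for work? yes; the claimant is in receipt of a qualifying disability payment? no; the claimant has submitted a valid means declaration? yes — 2 of 3 hold (need ≥2) → satisfied.
rule 10 — Excluded Resident: [the claimant is not habitually resident in the territory? no] AND [the claimant occupies the dwelling as their main home? yes] → not satisfied.
rule 11 — Protected Person: Tier II Recipient (rule 6)? no; not a Supervised Person (rule 7)? no; not an Excluded Resident (rule 10)? yes — 1 of 3 hold (need ≥2) → not satisfied.
rule 12 — Critical Person: [the claimant is available for work? yes] AND [Protected Person (rule 11)? no] → not satisfied.
rule 2 — Registered Resident: [the claimant is in receipt of a qualifying disability payment? no] AND [the claimant has no dependent children? yes] → not satisfied.
rule 3 — Regulated Household: [the claimant does not occupy the dwelling as their main home? no] AND [the claimant has submitted a valid means declaration? yes] → not satisfied.
rule 13 — Qualifying Recipient: [Registered Resident (rule 2)? no] OR [not a Regulated Household (rule 3)? yes] → satisfied.
rule 1 — Class-S Household: [the claimant occupies the dwelling as their main home? yes] OR [the claimant is a full-time student? no] → satisfied.
rule 5 — Senior Recipient: [the claimant has been resident for the qualifying period? no] AND [not a Class-S Household (rule 1)? no] → not satisfied.
rule 9 — Tier II Case: [Qualifying Recipient (rule 13)? yes] OR [Senior Recipient (rule 5)? no] → satisfied.
rule 8 — Tier IV Resident: the claimant is a full-time student? no; Critical Person (rule 12)? no; Tier II Case (rule 9)? yes — 1 of 3 hold (need ≥2) → not satisfied.

No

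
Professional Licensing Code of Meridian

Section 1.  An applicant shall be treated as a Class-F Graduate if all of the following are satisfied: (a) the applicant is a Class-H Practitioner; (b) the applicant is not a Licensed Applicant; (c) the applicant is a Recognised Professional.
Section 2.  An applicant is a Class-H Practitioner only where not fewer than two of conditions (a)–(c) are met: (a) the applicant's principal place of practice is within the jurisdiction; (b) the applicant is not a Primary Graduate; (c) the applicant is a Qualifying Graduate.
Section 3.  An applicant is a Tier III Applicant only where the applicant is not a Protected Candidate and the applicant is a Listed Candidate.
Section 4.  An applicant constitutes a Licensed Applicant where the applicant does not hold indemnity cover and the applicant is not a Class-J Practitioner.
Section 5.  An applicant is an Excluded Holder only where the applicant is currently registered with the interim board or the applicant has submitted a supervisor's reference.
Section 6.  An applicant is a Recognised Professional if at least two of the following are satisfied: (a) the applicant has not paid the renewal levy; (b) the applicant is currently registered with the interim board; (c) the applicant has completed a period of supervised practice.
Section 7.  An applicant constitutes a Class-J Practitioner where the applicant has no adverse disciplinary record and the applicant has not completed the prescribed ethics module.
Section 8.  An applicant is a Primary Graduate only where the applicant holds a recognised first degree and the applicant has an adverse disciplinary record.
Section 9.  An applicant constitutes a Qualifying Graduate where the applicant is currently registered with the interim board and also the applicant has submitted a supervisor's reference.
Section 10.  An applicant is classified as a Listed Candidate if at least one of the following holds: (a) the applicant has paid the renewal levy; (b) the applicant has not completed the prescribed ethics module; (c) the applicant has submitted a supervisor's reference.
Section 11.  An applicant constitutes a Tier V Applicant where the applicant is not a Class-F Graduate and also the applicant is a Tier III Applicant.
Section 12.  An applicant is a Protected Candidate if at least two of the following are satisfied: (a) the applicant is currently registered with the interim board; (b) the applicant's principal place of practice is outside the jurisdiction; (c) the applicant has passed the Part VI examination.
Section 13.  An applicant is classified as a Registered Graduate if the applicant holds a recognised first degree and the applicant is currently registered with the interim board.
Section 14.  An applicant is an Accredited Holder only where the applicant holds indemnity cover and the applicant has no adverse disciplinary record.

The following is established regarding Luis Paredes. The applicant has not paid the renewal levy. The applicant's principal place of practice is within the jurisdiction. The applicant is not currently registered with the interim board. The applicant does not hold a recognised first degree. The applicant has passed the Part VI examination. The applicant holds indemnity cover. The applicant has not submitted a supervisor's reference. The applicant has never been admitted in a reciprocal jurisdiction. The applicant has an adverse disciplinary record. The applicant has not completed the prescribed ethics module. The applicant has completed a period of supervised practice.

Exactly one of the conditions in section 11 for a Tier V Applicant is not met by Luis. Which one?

section 8 — Primary Graduate: [the applicant holds a recognised first degree? no] AND [the applicant has an adverse disciplinary record? yes] → not satisfied.
section 9 — Qualifying Graduate: [the applicant is currently registered with the interim board? no] AND [the applicant has submitted a supervisor's reference? no] → not satisfied.
section 2 — Class-H Practitioner: the applicant's principal place of practice is within the jurisdiction? yes; not a Primary Graduate (section 8)? yes; Qualifying Graduate (section 9)? no — 2 of 3 hold (need ≥2) → satisfied.
section 7 — Class-J Practitioner: [the applicant has no adverse disciplinary record? no] AND [the applicant has not completed the prescribed ethics module? yes] → not satisfied.
section 4 — Licensed Applicant: [the applicant does not hold indemnity cover? no] AND [not a Class-J Practitioner (section 7)? yes] → not satisfied.
section 6 — Recognised Professional: the applicant has not paid the renewal levy? yes; the applicant is currently registered with the interim board? no; the applicant has completed a period of supervised practice? yes — 2 of 3 hold (need ≥2) → satisfied.
section 1 — Class-F Graduate: [Class-H Practitioner (section 2)? yes] AND [not a Licensed Applicant (section 4)? yes] AND [Recognised Professional (section 6)? yes] → satisfied.
section 12 — Protected Candidate: the applicant is currently registered with the interim board? no; the applicant's principal place of practice is outside the jurisdiction? no; the applicant has passed the Part VI examination? yes — 1 of 3 hold (need ≥2) → not satisfied.
section 10 — Listed Candidate: [the applicant has paid the renewal levy? no] OR [the applicant has not completed the prescribed ethics module? yes] OR [the applicant has submitted a supervisor's reference? no] → satisfied.
section 3 — Tier III Applicant: [not a Protected Candidate (section 12)? yes] AND [Listed Candidate (section 10)? yes] → satisfied.
section 11 — Tier V Applicant: [not a Class-F Graduate (section 1)? no] AND [Tier III Applicant (section 3)? yes] → not satisfied.

Class-F Graduate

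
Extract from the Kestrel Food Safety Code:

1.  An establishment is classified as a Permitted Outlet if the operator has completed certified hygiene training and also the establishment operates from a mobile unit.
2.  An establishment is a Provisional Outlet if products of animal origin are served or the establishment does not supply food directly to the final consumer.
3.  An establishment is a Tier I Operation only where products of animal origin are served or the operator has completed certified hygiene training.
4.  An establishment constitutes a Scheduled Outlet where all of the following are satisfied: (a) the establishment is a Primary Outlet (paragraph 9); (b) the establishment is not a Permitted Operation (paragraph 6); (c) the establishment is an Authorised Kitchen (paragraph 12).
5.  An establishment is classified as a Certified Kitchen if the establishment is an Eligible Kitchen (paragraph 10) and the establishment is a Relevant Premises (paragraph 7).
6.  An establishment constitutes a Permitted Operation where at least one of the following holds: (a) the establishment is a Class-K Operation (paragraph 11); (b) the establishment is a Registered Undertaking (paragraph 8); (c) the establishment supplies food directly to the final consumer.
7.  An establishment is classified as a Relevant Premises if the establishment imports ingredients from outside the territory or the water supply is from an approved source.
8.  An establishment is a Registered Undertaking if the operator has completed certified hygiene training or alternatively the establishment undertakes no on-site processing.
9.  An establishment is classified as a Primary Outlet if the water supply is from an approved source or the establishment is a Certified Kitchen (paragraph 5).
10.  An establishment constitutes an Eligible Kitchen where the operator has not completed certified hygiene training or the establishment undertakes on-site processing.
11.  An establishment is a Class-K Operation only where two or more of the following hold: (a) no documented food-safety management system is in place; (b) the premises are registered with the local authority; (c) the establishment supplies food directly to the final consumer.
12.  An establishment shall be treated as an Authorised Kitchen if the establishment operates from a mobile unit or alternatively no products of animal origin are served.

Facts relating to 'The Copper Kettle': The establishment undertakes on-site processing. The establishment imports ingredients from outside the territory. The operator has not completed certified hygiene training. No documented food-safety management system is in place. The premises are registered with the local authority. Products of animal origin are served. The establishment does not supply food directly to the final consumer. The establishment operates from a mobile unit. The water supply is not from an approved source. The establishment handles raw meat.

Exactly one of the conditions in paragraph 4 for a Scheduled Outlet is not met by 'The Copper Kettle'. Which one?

Under paragraph 10: the operator has not completed certified hygiene training? yes; or the establishment undertakes on-site processing? yes. So the establishment is an Eligible Kitchen.
Under paragraph 7: the establishment imports ingredients from outside the territory? yes; or the water supply is from an approved source? no. So the establishment is a Relevant Premises.
Under paragraph 5: Eligible Kitchen (paragraph 10)? yes; and Relevant Premises (paragraph 7)? yes. So the establishment is a Certified Kitchen.
Under paragraph 9: the water supply is from an approved source? no; or Certified Kitchen (paragraph 5)? yes. So the establishment is a Primary Outlet.
Under paragraph 11: no documented food-safety management system is in place? yes; the premises are registered with the local authority? yes; the establishment supplies food directly to the final consumer? no — 2 of 3 hold (need ≥2) → satisfied.
Under paragraph 8: the operator has completed certified hygiene training? no; or the establishment undertakes no on-site processing? no. So the establishment is not a Registered Undertaking.
Under paragraph 6: Class-K Operation (paragraph 11)? yes; or Registered Undertaking (paragraph 8)? no; or the establishment supplies food directly to the final consumer? no. So the establishment is a Permitted Operation.
Under paragraph 12: the establishment operates from a mobile unit? yes; or no products of animal origin are served? no. So the establishment is an Authorised Kitchen.
Under paragraph 4: Primary Outlet (paragraph 9)? yes; and not a Permitted Operation (paragraph 6)? no; and Authorised Kitchen (paragraph 12)? yes. So the establishment is not a Scheduled Outlet.

Permitted Operation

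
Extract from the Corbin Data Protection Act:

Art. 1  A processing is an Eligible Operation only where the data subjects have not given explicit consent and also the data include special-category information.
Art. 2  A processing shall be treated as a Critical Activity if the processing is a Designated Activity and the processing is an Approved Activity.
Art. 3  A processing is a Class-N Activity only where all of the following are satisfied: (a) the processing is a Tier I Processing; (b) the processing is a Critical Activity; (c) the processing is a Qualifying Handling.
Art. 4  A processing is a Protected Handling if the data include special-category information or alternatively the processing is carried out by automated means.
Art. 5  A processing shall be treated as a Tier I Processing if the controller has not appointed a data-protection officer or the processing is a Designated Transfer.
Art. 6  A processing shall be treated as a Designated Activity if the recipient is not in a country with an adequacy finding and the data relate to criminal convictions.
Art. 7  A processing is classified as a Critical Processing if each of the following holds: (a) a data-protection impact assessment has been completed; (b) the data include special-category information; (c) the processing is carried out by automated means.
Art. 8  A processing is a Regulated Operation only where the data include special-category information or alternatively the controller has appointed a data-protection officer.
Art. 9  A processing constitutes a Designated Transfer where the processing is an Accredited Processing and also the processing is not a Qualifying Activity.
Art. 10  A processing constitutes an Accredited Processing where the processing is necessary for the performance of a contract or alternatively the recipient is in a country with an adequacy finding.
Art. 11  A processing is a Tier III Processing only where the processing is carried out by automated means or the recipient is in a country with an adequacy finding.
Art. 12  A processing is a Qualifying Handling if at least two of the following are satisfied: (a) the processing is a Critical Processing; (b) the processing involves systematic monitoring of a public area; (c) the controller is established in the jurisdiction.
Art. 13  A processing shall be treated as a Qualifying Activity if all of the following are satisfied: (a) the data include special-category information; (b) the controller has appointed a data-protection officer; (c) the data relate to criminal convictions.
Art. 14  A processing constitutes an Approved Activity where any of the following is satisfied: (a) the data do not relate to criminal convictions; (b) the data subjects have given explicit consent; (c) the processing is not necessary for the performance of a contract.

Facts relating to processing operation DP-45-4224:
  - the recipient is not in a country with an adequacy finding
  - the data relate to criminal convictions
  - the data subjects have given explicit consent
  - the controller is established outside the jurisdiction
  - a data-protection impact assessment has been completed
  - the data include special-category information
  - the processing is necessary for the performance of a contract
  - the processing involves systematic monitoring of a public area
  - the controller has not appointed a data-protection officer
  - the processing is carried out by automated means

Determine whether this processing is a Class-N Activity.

article 10 — Accredited Processing: [the processing is necessary for the performance of a contract? yes] OR [the recipient is in a country with an adequacy finding? no] → satisfied.
article 13 — Qualifying Activity: [the data include special-category information? yes] AND [the controller has appointed a data-protection officer? no] AND [the data relate to criminal convictions? yes] → not satisfied.
article 9 — Designated Transfer: [Accredited Processing (article 10)? yes] AND [not a Qualifying Activity (article 13)? yes] → satisfied.
article 5 — Tier I Processing: [the controller has not appointed a data-protection officer? yes] OR [Designated Transfer (article 9)? yes] → satisfied.
article 6 — Designated Activity: [the recipient is not in a country with an adequacy finding? yes] AND [the data relate to criminal convictions? yes] → satisfied.
article 14 — Approved Activity: [the data do not relate to criminal convictions? no] OR [the data subjects have given explicit consent? yes] OR [the processing is not necessary for the performance of a contract? no] → satisfied.
article 2 — Critical Activity: [Designated Activity (article 6)? yes] AND [Approved Activity (article 14)? yes] → satisfied.
article 7 — Critical Processing: [a data-protection impact assessment has been completed? yes] AND [the data include special-category information? yes] AND [the processing is carried out by automated means? yes] → satisfied.
article 12 — Qualifying Handling: Critical Processing (article 7)? yes; the processing involves systematic monitoring of a public area? yes; the controller is established in the jurisdiction? no — 2 of 3 hold (need ≥2) → satisfied.
article 3 — Class-N Activity: [Tier I Processing (article 5)? yes] AND [Critical Activity (article 2)? yes] AND [Qualifying Handling (article 12)? yes] → satisfied.

Yes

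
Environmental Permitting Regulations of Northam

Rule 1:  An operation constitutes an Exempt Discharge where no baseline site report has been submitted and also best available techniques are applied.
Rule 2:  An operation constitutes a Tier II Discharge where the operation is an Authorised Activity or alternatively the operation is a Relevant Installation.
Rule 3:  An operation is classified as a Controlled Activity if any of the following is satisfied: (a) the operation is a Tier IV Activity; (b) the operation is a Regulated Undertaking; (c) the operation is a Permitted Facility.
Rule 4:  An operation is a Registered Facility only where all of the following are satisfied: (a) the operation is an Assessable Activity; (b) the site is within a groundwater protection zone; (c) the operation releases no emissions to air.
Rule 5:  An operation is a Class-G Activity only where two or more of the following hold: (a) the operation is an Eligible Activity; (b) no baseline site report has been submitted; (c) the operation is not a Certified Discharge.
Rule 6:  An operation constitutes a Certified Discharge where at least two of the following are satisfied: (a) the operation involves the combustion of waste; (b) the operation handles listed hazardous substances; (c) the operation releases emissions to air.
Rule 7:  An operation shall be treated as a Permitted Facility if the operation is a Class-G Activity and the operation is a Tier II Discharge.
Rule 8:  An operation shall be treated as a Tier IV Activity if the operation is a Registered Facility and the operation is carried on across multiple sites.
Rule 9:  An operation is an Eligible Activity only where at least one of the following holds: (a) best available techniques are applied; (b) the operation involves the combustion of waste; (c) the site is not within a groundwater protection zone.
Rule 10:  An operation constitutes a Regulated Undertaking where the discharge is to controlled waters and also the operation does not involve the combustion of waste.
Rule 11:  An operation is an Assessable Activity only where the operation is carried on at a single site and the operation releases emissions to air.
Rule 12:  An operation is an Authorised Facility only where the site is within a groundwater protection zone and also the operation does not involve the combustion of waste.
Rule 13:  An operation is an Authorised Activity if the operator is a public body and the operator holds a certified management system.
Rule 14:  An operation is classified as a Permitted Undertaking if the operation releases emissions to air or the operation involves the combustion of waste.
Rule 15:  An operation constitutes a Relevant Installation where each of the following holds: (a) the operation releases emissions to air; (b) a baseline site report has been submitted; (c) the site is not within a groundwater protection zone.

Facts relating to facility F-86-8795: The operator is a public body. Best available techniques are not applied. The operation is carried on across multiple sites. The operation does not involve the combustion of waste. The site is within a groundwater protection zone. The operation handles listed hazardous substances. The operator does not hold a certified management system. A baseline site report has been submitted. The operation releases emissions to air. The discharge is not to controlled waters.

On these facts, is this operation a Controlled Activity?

rule 11 — Assessable Activity: [the operation is carried on at a single site? no] AND [the operation releases emissions to air? yes] → not satisfied.
rule 4 — Registered Facility: [Assessable Activity (rule 11)? no] AND [the site is within a groundwater protection zone? yes] AND [the operation releases no emissions to air? no] → not satisfied.
rule 8 — Tier IV Activity: [Registered Facility (rule 4)? no] AND [the operation is carried on across multiple sites? yes] → not satisfied.
rule 10 — Regulated Undertaking: [the discharge is to controlled waters? no] AND [the operation does not involve the combustion of waste? yes] → not satisfied.
rule 9 — Eligible Activity: [best available techniques are applied? no] OR [the operation involves the combustion of waste? no] OR [the site is not within a groundwater protection zone? no] → not satisfied.
rule 6 — Certified Discharge: the operation involves the combustion of waste? no; the operation handles listed hazardous substances? yes; the operation releases emissions to air? yes — 2 of 3 hold (need ≥2) → satisfied.
rule 5 — Class-G Activity: Eligible Activity (rule 9)? no; no baseline site report has been submitted? no; not a Certified Discharge (rule 6)? no — 0 of 3 hold (need ≥2) → not satisfied.
rule 13 — Authorised Activity: [the operator is a public body? yes] AND [the operator holds a certified management system? no] → not satisfied.
rule 15 — Relevant Installation: [the operation releases emissions to air? yes] AND [a baseline site report has been submitted? yes] AND [the site is not within a groundwater protection zone? no] → not satisfied.
rule 2 — Tier II Discharge: [Authorised Activity (rule 13)? no] OR [Relevant Installation (rule 15)? no] → not satisfied.
rule 7 — Permitted Facility: [Class-G Activity (rule 5)? no] AND [Tier II Discharge (rule 2)? no] → not satisfied.
rule 3 — Controlled Activity: [Tier IV Activity (rule 8)? no] OR [Regulated Undertaking (rule 10)? no] OR [Permitted Facility (rule 7)? no] → not satisfied.

No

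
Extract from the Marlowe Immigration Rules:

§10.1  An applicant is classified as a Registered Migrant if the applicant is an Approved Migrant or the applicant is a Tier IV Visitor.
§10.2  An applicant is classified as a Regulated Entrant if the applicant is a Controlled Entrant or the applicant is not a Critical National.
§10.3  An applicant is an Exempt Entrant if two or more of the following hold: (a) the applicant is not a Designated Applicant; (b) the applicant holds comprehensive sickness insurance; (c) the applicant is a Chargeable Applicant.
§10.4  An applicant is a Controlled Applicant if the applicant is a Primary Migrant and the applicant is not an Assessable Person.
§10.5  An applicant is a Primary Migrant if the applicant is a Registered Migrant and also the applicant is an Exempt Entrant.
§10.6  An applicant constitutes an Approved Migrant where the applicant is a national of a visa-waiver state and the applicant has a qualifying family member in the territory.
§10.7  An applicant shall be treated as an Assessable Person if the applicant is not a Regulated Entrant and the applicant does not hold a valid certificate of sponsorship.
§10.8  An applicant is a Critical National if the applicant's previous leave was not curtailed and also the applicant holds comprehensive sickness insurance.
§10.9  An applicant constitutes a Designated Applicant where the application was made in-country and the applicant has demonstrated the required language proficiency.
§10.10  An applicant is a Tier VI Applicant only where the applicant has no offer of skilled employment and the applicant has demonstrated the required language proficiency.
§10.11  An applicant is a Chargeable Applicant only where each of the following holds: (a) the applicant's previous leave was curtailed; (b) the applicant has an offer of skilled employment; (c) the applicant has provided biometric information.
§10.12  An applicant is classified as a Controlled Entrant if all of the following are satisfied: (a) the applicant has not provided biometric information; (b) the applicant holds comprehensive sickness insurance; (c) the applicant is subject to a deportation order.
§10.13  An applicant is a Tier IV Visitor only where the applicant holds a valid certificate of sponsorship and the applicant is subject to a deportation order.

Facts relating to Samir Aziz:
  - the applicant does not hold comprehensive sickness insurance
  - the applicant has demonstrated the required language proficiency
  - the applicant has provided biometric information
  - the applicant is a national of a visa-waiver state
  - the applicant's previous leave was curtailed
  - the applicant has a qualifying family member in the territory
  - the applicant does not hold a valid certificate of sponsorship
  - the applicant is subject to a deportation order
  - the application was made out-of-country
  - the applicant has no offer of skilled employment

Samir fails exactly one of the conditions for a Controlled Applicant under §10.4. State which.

Primary Migrant

§10.6 — Approved Migrant: [the applicant is a national of a visa-waiver state? yes] AND [the applicant has a qualifying family member in the territory? yes] → satisfied.
§10.13 — Tier IV Visitor: [the applicant holds a valid certificate of sponsorship? no] AND [the applicant is subject to a deportation order? yes] → not satisfied.
§10.1 — Registered Migrant: [Approved Migrant (§10.6)? yes] OR [Tier IV Visitor (§10.13)? no] → satisfied.
§10.9 — Designated Applicant: [the application was made in-country? no] AND [the applicant has demonstrated the required language proficiency? yes] → not satisfied.
§10.11 — Chargeable Applicant: [the applicant's previous leave was curtailed? yes] AND [the applicant has an offer of skilled employment? no] AND [the applicant has provided biometric information? yes] → not satisfied.
§10.3 — Exempt Entrant: not a Designated Applicant (§10.9)? yes; the applicant holds comprehensive sickness insurance? no; Chargeable Applicant (§10.11)? no — 1 of 3 hold (need ≥2) → not satisfied.
§10.5 — Primary Migrant: [Registered Migrant (§10.1)? yes] AND [Exempt Entrant (§10.3)? no] → not satisfied.
§10.12 — Controlled Entrant: [the applicant has not provided biometric information? no] AND [the applicant holds comprehensive sickness insurance? no] AND [the applicant is subject to a deportation order? yes] → not satisfied.
§10.8 — Critical National: [the applicant's previous leave was not curtailed? no] AND [the applicant holds comprehensive sickness insurance? no] → not satisfied.
§10.2 — Regulated Entrant: [Controlled Entrant (§10.12)? no] OR [not a Critical National (§10.8)? yes] → satisfied.
§10.7 — Assessable Person: [not a Regulated Entrant (§10.2)? no] AND [the applicant does not hold a valid certificate of sponsorship? yes] → not satisfied.
§10.4 — Controlled Applicant: [Primary Migrant (§10.5)? no] AND [not an Assessable Person (§10.7)? yes] → not satisfied.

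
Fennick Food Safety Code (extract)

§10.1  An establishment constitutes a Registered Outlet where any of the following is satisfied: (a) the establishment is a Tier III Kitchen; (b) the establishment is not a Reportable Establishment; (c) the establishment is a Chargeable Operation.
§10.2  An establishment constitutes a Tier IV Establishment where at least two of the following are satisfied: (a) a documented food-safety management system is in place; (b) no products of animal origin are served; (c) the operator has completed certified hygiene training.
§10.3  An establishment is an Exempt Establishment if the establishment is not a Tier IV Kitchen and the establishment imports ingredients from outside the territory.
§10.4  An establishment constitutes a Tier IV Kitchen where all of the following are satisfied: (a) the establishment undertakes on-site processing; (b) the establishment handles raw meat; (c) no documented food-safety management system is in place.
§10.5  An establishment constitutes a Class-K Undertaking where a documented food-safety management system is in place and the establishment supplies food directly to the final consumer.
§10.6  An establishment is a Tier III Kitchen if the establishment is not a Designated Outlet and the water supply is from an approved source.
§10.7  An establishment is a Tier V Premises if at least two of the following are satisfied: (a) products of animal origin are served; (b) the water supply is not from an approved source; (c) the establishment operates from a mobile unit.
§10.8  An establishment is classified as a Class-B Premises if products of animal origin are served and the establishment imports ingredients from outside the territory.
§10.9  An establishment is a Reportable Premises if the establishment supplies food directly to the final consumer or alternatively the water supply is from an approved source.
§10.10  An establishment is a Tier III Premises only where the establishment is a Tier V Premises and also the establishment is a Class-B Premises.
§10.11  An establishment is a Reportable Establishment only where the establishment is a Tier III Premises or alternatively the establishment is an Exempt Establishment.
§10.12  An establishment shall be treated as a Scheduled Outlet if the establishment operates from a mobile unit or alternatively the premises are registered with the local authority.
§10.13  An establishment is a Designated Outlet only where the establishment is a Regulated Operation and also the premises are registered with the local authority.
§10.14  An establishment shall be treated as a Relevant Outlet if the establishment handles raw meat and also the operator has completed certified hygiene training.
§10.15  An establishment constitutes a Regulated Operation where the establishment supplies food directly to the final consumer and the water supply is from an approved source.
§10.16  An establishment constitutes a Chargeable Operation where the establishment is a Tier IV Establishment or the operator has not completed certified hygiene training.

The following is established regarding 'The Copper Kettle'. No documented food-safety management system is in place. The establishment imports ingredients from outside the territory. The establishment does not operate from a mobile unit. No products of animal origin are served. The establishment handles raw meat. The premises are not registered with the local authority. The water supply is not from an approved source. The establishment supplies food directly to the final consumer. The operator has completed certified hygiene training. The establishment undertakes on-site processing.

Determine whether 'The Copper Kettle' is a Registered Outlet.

Yes

§10.15 — Regulated Operation: [the establishment supplies food directly to the final consumer? yes] AND [the water supply is from an approved source? no] → not satisfied.
§10.13 — Designated Outlet: [Regulated Operation (§10.15)? no] AND [the premises are registered with the local authority? no] → not satisfied.
§10.6 — Tier III Kitchen: [not a Designated Outlet (§10.13)? yes] AND [the water supply is from an approved source? no] → not satisfied.
§10.7 — Tier V Premises: products of animal origin are served? no; the water supply is not from an approved source? yes; the establishment operates from a mobile unit? no — 1 of 3 hold (need ≥2) → not satisfied.
§10.8 — Class-B Premises: [products of animal origin are served? no] AND [the establishment imports ingredients from outside the territory? yes] → not satisfied.
§10.10 — Tier III Premises: [Tier V Premises (§10.7)? no] AND [Class-B Premises (§10.8)? no] → not satisfied.
§10.4 — Tier IV Kitchen: [the establishment undertakes on-site processing? yes] AND [the establishment handles raw meat? yes] AND [no documented food-safety management system is in place? yes] → satisfied.
§10.3 — Exempt Establishment: [not a Tier IV Kitchen (§10.4)? no] AND [the establishment imports ingredients from outside the territory? yes] → not satisfied.
§10.11 — Reportable Establishment: [Tier III Premises (§10.10)? no] OR [Exempt Establishment (§10.3)? no] → not satisfied.
§10.2 — Tier IV Establishment: a documented food-safety management system is in place? no; no products of animal origin are served? yes; the operator has completed certified hygiene training? yes — 2 of 3 hold (need ≥2) → satisfied.
§10.16 — Chargeable Operation: [Tier IV Establishment (§10.2)? yes] OR [the operator has not completed certified hygiene training? no] → satisfied.
§10.1 — Registered Outlet: [Tier III Kitchen (§10.6)? no] OR [not a Reportable Establishment (§10.11)? yes] OR [Chargeable Operation (§10.16)? yes] → satisfied.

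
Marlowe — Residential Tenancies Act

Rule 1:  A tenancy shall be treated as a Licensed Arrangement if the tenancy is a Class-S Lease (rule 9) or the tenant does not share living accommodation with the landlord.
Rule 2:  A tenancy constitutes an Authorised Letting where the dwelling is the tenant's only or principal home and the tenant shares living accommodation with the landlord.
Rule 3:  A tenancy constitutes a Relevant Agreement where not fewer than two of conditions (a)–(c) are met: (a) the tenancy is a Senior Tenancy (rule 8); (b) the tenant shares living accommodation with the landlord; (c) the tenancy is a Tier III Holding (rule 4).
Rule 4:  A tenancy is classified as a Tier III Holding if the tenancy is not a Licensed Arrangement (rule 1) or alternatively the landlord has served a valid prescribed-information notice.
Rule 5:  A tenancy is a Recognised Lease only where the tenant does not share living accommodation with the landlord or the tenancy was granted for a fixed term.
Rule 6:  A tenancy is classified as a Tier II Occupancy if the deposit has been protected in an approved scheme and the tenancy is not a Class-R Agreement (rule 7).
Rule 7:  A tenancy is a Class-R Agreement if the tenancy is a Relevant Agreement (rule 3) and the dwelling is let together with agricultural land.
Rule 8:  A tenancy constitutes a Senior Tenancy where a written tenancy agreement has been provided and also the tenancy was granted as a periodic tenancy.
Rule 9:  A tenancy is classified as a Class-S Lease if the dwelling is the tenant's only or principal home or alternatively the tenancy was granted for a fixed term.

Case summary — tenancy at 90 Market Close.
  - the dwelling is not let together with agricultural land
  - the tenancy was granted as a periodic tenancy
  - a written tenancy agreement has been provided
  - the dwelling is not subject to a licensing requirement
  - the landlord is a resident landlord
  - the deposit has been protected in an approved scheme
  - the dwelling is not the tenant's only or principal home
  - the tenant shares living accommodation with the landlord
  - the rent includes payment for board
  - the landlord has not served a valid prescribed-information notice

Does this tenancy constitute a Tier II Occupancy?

rule 8 — Senior Tenancy: [a written tenancy agreement has been provided? yes] AND [the tenancy was granted as a periodic tenancy? yes] → satisfied.
rule 9 — Class-S Lease: [the dwelling is the tenant's only or principal home? no] OR [the tenancy was granted for a fixed term? no] → not satisfied.
rule 1 — Licensed Arrangement: [Class-S Lease (rule 9)? no] OR [the tenant does not share living accommodation with the landlord? no] → not satisfied.
rule 4 — Tier III Holding: [not a Licensed Arrangement (rule 1)? yes] OR [the landlord has served a valid prescribed-information notice? no] → satisfied.
rule 3 — Relevant Agreement: Senior Tenancy (rule 8)? yes; the tenant shares living accommodation with the landlord? yes; Tier III Holding (rule 4)? yes — 3 of 3 hold (need ≥2) → satisfied.
rule 7 — Class-R Agreement: [Relevant Agreement (rule 3)? yes] AND [the dwelling is let together with agricultural land? no] → not satisfied.
rule 6 — Tier II Occupancy: [the deposit has been protected in an approved scheme? yes] AND [not a Class-R Agreement (rule 7)? yes] → satisfied.

Yes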